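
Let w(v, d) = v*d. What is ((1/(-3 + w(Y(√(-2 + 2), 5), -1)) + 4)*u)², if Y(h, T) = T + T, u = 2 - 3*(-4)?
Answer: 509796/169 ≈ 3016.5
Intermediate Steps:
u = 14 (u = 2 + 12 = 14)
Y(h, T) = 2*T
w(v, d) = d*v
((1/(-3 + w(Y(√(-2 + 2), 5), -1)) + 4)*u)² = ((1/(-3 - 2*5) + 4)*14)² = ((1/(-3 - 1*10) + 4)*14)² = ((1/(-3 - 10) + 4)*14)² = ((1/(-13) + 4)*14)² = ((-1/13 + 4)*14)² = ((51/13)*14)² = (714/13)² = 509796/169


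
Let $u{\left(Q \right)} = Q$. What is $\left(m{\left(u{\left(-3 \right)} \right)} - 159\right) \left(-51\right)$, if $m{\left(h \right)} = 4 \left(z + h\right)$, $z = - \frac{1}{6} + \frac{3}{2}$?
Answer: $8449$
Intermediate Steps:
$z = \frac{4}{3}$ ($z = \left(-1\right) \frac{1}{6} + 3 \cdot \frac{1}{2} = - \frac{1}{6} + \frac{3}{2} = \frac{4}{3} \approx 1.3333$)
$m{\left(h \right)} = \frac{16}{3} + 4 h$ ($m{\left(h \right)} = 4 \left(\frac{4}{3} + h\right) = \frac{16}{3} + 4 h$)
$\left(m{\left(u{\left(-3 \right)} \right)} - 159\right) \left(-51\right) = \left(\left(\frac{16}{3} + 4 \left(-3\right)\right) - 159\right) \left(-51\right) = \left(\left(\frac{16}{3} - 12\right) - 159\right) \left(-51\right) = \left(- \frac{20}{3} - 159\right) \left(-51\right) = \left(- \frac{497}{3}\right) \left(-51\right) = 8449$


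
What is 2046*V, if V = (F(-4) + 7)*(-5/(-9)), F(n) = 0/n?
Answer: 23870/3 ≈ 7956.7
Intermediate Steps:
F(n) = 0
V = 35/9 (V = (0 + 7)*(-5/(-9)) = 7*(-5*(-⅑)) = 7*(5/9) = 35/9 ≈ 3.8889)
2046*V = 2046*(35/9) = 23870/3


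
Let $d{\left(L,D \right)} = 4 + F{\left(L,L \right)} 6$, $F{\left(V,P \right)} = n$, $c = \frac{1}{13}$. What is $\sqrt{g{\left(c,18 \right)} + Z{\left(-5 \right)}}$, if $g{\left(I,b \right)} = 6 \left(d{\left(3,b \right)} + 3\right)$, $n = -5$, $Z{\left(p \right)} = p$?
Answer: $i \sqrt{143} \approx 11.958 i$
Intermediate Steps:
$c = \frac{1}{13} \approx 0.076923$
$F{\left(V,P \right)} = -5$
$d{\left(L,D \right)} = -26$ ($d{\left(L,D \right)} = 4 - 30 = -26$)
$g{\left(I,b \right)} = -138$ ($g{\left(I,b \right)} = 6 \left(-26 + 3\right) = 6 \left(-23\right) = -138$)
$\sqrt{g{\left(c,18 \right)} + Z{\left(-5 \right)}} = \sqrt{-138 - 5} = \sqrt{-143} = i \sqrt{143}$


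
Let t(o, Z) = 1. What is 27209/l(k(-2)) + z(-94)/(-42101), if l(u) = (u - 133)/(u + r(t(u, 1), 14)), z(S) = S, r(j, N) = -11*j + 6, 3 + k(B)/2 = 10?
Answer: -1472817685/715717 ≈ -2057.8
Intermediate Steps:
k(B) = 14 (k(B) = -6 + 2*10 = -6 + 20 = 14)
r(j, N) = 6 - 11*j
l(u) = (-133 + u)/(-5 + u) (l(u) = (u - 133)/(u + (6 - 11*1)) = (-133 + u)/(u + (6 - 11)) = (-133 + u)/(u - 5) = (-133 + u)/(-5 + u))
27209/l(k(-2)) + z(-94)/(-42101) = 27209/(((-133 + 14)/(-5 + 14))) - 94/(-42101) = 27209/((-119/9)) - 94*(-1/42101) = 27209/(((1/9)*(-119))) + 94/42101 = 27209/(-119/9) + 94/42101 = 27209*(-9/119) + 94/42101 = -34983/17 + 94/42101 = -1472817685/715717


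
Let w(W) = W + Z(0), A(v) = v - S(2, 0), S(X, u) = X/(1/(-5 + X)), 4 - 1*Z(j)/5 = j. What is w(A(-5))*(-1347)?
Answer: -28287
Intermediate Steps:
Z(j) = 20 - 5*j
S(X, u) = X*(-5 + X)
A(v) = 6 + v (A(v) = v - 2*(-5 + 2) = v - 2*(-3) = v - 1*(-6) = v + 6 = 6 + v)
w(W) = 20 + W (w(W) = W + (20 - 5*0) = W + (20 + 0) = W + 20 = 20 + W)
w(A(-5))*(-1347) = (20 + (6 - 5))*(-1347) = (20 + 1)*(-1347) = 21*(-1347) = -28287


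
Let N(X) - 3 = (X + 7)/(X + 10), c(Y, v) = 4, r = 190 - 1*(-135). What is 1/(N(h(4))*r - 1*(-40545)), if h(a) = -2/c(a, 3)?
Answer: 19/793105 ≈ 2.3956e-5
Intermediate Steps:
r = 325 (r = 190 + 135 = 325)
h(a) = -½ (h(a) = -2/4 = -2*¼ = -½)
N(X) = 3 + (7 + X)/(10 + X) (N(X) = 3 + (X + 7)/(X + 10) = 3 + (7 + X)/(10 + X))
1/(N(h(4))*r - 1*(-40545)) = 1/(((37 + 4*(-½))/(10 - ½))*325 - 1*(-40545)) = 1/(((37 - 2)/(19/2))*325 + 40545) = 1/(((2/19)*35)*325 + 40545) = 1/((70/19)*325 + 40545) = 1/(22750/19 + 40545) = 1/(793105/19) = 19/793105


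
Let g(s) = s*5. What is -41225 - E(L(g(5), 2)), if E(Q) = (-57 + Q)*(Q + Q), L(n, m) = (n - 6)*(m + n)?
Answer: -509081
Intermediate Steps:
g(s) = 5*s
L(n, m) = (-6 + n)*(m + n)
E(Q) = 2*Q*(-57 + Q) (E(Q) = (-57 + Q)*(2*Q) = 2*Q*(-57 + Q))
-41225 - E(L(g(5), 2)) = -41225 - 2*((5*5)**2 - 6*2 - 30*5 + 2*(5*5))*(-57 + ((5*5)**2 - 6*2 - 30*5 + 2*(5*5))) = -41225 - 2*(25**2 - 12 - 6*25 + 2*25)*(-57 + (25**2 - 12 - 6*25 + 2*25)) = -41225 - 2*(625 - 12 - 150 + 50)*(-57 + (625 - 12 - 150 + 50)) = -41225 - 2*513*(-57 + 513) = -41225 - 2*513*456 = -41225 - 1*467856 = -41225 - 467856 = -509081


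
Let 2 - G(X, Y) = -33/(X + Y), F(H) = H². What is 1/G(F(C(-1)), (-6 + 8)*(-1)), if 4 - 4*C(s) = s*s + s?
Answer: -1/31 ≈ -0.032258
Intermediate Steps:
C(s) = 1 - s/4 - s²/4 (C(s) = 1 - (s*s + s)/4 = 1 - (s² + s)/4 = 1 - (s + s²)/4 = 1 + (-s/4 - s²/4) = 1 - s/4 - s²/4)
G(X, Y) = 2 + 33/(X + Y) (G(X, Y) = 2 - (-33)/(X + Y) = 2 + 33/(X + Y))
1/G(F(C(-1)), (-6 + 8)*(-1)) = 1/((33 + 2*(1 - ¼*(-1) - ¼*(-1)²)² + 2*((-6 + 8)*(-1)))/((1 - ¼*(-1) - ¼*(-1)²)² + (-6 + 8)*(-1))) = 1/((33 + 2*(1 + ¼ - ¼*1)² + 2*(2*(-1)))/((1 + ¼ - ¼*1)² + 2*(-1))) = 1/((33 + 2*(1 + ¼ - ¼)² + 2*(-2))/((1 + ¼ - ¼)² - 2)) = 1/((33 + 2*1² - 4)/(1² - 2)) = 1/((33 + 2*1 - 4)/(1 - 2)) = 1/((33 + 2 - 4)/(-1)) = 1/(-1*31) = 1/(-31) = -1/31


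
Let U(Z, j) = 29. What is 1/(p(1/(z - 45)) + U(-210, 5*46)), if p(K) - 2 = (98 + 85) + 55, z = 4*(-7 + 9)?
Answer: 1/269 ≈ 0.0037175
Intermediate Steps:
z = 8 (z = 4*2 = 8)
p(K) = 240 (p(K) = 2 + ((98 + 85) + 55) = 2 + (183 + 55) = 2 + 238 = 240)
1/(p(1/(z - 45)) + U(-210, 5*46)) = 1/(240 + 29) = 1/269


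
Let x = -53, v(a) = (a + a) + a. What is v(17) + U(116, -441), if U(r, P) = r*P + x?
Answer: -51158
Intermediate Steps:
v(a) = 3*a (v(a) = 2*a + a = 3*a)
U(r, P) = -53 + P*r (U(r, P) = r*P - 53 = P*r - 53 = -53 + P*r)
v(17) + U(116, -441) = 3*17 + (-53 - 441*116) = 51 + (-53 - 51156) = 51 - 51209 = -51158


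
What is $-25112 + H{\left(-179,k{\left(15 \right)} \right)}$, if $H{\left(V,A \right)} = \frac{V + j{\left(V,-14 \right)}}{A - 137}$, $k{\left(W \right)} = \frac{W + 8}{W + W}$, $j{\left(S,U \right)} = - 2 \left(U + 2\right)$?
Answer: $- \frac{102628094}{4087} \approx -25111.0$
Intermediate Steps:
$j{\left(S,U \right)} = -4 - 2 U$ ($j{\left(S,U \right)} = - 2 \left(2 + U\right) = -4 - 2 U$)
$k{\left(W \right)} = \frac{8 + W}{2 W}$
$H{\left(V,A \right)} = \frac{24 + V}{-137 + A}$ ($H{\left(V,A \right)} = \frac{V - -24}{A - 137} = \frac{V + \left(-4 + 28\right)}{-137 + A} = \frac{V + 24}{-137 + A} = \frac{24 + V}{-137 + A}$)
$-25112 + H{\left(-179,k{\left(15 \right)} \right)} = -25112 + \frac{24 - 179}{-137 + \frac{8 + 15}{2 \cdot 15}} = -25112 + \frac{1}{-137 + \frac{1}{2} \cdot \frac{1}{15} \cdot 23} \left(-155\right) = -25112 + \frac{1}{-137 + \frac{23}{30}} \left(-155\right) = -25112 + \frac{1}{- \frac{4087}{30}} \left(-155\right) = -25112 - - \frac{4650}{4087} = -25112 + \frac{4650}{4087} = - \frac{102628094}{4087}$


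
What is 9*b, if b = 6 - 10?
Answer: -36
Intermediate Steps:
b = -4
9*b = 9*(-4) = -36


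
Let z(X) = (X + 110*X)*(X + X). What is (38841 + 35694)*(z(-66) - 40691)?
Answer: 69044826435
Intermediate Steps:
z(X) = 222*X² (z(X) = (111*X)*(2*X) = 222*X²)
(38841 + 35694)*(z(-66) - 40691) = (38841 + 35694)*(222*(-66)² - 40691) = 74535*(222*4356 - 40691) = 74535*(967032 - 40691) = 74535*926341 = 69044826435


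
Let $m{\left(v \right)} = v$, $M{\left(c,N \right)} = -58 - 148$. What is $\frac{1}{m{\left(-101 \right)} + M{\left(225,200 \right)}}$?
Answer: $- \frac{1}{307} \approx -0.0032573$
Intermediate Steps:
$M{\left(c,N \right)} = -206$
$\frac{1}{m{\left(-101 \right)} + M{\left(225,200 \right)}} = \frac{1}{-101 - 206} = \frac{1}{-307} = - \frac{1}{307}$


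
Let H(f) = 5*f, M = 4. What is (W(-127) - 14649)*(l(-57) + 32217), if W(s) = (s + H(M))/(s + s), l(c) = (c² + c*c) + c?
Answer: -71918164131/127 ≈ -5.6628e+8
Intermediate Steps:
l(c) = c + 2*c² (l(c) = (c² + c²) + c = 2*c² + c = c + 2*c²)
W(s) = (20 + s)/(2*s) (W(s) = (s + 5*4)/(s + s) = (s + 20)/((2*s)) = (20 + s)*(1/(2*s)) = (20 + s)/(2*s))
(W(-127) - 14649)*(l(-57) + 32217) = ((½)*(20 - 127)/(-127) - 14649)*(-57*(1 + 2*(-57)) + 32217) = ((½)*(-1/127)*(-107) - 14649)*(-57*(1 - 114) + 32217) = (107/254 - 14649)*(-57*(-113) + 32217) = -3720739*(6441 + 32217)/254 = -3720739/254*38658 = -71918164131/127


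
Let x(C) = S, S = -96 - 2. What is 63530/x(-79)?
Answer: -31765/49 ≈ -648.27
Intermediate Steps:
S = -98
x(C) = -98
63530/x(-79) = 63530/(-98) = 63530*(-1/98) = -31765/49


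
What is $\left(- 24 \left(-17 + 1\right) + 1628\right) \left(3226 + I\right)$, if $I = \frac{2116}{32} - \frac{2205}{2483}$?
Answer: $\frac{32884696893}{4966} \approx 6.622 \cdot 10^{6}$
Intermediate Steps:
$I = \frac{1295867}{19864}$ ($I = 2116 \cdot \frac{1}{32} - \frac{2205}{2483} = \frac{529}{8} - \frac{2205}{2483} = \frac{1295867}{19864} \approx 65.237$)
$\left(- 24 \left(-17 + 1\right) + 1628\right) \left(3226 + I\right) = \left(- 24 \left(-17 + 1\right) + 1628\right) \left(3226 + \frac{1295867}{19864}\right) = \left(\left(-24\right) \left(-16\right) + 1628\right) \frac{65377131}{19864} = \left(384 + 1628\right) \frac{65377131}{19864} = 2012 \cdot \frac{65377131}{19864} = \frac{32884696893}{4966}$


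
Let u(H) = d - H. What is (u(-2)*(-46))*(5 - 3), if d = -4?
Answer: 184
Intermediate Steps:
u(H) = -4 - H
(u(-2)*(-46))*(5 - 3) = ((-4 - 1*(-2))*(-46))*(5 - 3) = ((-4 + 2)*(-46))*2 = -2*(-46)*2 = 92*2 = 184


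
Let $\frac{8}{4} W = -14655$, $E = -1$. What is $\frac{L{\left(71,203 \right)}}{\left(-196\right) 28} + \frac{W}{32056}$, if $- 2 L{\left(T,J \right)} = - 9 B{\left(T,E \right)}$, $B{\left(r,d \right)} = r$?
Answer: $- \frac{12613803}{43980832} \approx -0.2868$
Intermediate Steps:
$W = - \frac{14655}{2}$ ($W = \frac{1}{2} \left(-14655\right) = - \frac{14655}{2} \approx -7327.5$)
$L{\left(T,J \right)} = \frac{9 T}{2}$ ($L{\left(T,J \right)} = - \frac{\left(-9\right) T}{2} = \frac{9 T}{2}$)
$\frac{L{\left(71,203 \right)}}{\left(-196\right) 28} + \frac{W}{32056} = \frac{\frac{9}{2} \cdot 71}{\left(-196\right) 28} - \frac{14655}{2 \cdot 32056} = \frac{639}{2 \left(-5488\right)} - \frac{14655}{64112} = \frac{639}{2} \left(- \frac{1}{5488}\right) - \frac{14655}{64112} = - \frac{639}{10976} - \frac{14655}{64112} = - \frac{12613803}{43980832}$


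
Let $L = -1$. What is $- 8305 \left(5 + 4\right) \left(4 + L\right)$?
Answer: $-224235$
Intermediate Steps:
$- 8305 \left(5 + 4\right) \left(4 + L\right) = - 8305 \left(5 + 4\right) \left(4 - 1\right) = - 8305 \cdot 9 \cdot 3 = \left(-8305\right) 27 = -224235$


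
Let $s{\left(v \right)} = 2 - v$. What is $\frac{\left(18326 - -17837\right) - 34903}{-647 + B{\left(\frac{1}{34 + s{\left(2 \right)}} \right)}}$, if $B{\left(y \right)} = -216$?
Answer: $- \frac{1260}{863} \approx -1.46$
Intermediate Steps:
$\frac{\left(18326 - -17837\right) - 34903}{-647 + B{\left(\frac{1}{34 + s{\left(2 \right)}} \right)}} = \frac{\left(18326 - -17837\right) - 34903}{-647 - 216} = \frac{\left(18326 + 17837\right) - 34903}{-863} = \left(36163 - 34903\right) \left(- \frac{1}{863}\right) = 1260 \left(- \frac{1}{863}\right) = - \frac{1260}{863}$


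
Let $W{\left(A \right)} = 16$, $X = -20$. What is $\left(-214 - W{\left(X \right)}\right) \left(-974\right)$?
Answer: $224020$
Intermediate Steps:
$\left(-214 - W{\left(X \right)}\right) \left(-974\right) = \left(-214 - 16\right) \left(-974\right) = \left(-230\right) \left(-974\right) = 224020$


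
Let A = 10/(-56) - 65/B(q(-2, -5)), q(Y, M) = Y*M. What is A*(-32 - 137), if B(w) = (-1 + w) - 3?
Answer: 156325/84 ≈ 1861.0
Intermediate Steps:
q(Y, M) = M*Y
B(w) = -4 + w
A = -925/84 (A = 10/(-56) - 65/(-4 - 5*(-2)) = 10*(-1/56) - 65/(-4 + 10) = -5/28 - 65/6 = -925/84 ≈ -11.012)
A*(-32 - 137) = -925*(-32 - 137)/84 = -925/84*(-169) = 156325/84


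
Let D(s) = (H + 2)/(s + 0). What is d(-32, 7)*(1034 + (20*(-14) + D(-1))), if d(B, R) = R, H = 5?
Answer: 5229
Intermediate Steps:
D(s) = 7/s (D(s) = (5 + 2)/(s + 0) = 7/s)
d(-32, 7)*(1034 + (20*(-14) + D(-1))) = 7*(1034 + (20*(-14) + 7/(-1))) = 7*(1034 + (-280 + 7*(-1))) = 7*(1034 + (-280 - 7)) = 7*(1034 - 287) = 7*747 = 5229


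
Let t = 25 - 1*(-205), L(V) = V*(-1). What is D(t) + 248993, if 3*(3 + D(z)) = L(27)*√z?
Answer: 248990 - 9*√230 ≈ 2.4885e+5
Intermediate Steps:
L(V) = -V
t = 230 (t = 25 + 205 = 230)
D(z) = -3 - 9*√z (D(z) = -3 + ((-1*27)*√z)/3 = -3 + (-27*√z)/3 = -3 - 9*√z)
D(t) + 248993 = (-3 - 9*√230) + 248993 = 248990 - 9*√230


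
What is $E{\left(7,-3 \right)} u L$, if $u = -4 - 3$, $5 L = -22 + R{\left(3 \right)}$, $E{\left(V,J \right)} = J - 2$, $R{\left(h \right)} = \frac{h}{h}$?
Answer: $-147$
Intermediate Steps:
$R{\left(h \right)} = 1$
$E{\left(V,J \right)} = -2 + J$
$L = - \frac{21}{5}$ ($L = \frac{-22 + 1}{5} = \frac{1}{5} \left(-21\right) = - \frac{21}{5} \approx -4.2$)
$u = -7$
$E{\left(7,-3 \right)} u L = \left(-2 - 3\right) \left(-7\right) \left(- \frac{21}{5}\right) = \left(-5\right) \left(-7\right) \left(- \frac{21}{5}\right) = 35 \left(- \frac{21}{5}\right) = -147$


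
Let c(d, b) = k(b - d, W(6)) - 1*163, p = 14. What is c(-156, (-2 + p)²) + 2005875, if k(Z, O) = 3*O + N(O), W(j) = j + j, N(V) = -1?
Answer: 2005747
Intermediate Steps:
W(j) = 2*j
k(Z, O) = -1 + 3*O (k(Z, O) = 3*O - 1 = -1 + 3*O)
c(d, b) = -128 (c(d, b) = (-1 + 3*(2*6)) - 1*163 = (-1 + 3*12) - 163 = (-1 + 36) - 163 = 35 - 163 = -128)
c(-156, (-2 + p)²) + 2005875 = -128 + 2005875 = 2005747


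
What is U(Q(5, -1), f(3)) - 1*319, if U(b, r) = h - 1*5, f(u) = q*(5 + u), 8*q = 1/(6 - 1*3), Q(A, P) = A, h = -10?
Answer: -334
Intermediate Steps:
q = 1/24 (q = 1/(8*(6 - 1*3)) = 1/(8*(6 - 3)) = (⅛)/3 = (⅛)*(⅓) = 1/24 ≈ 0.041667)
f(u) = 5/24 + u/24 (f(u) = (5 + u)/24 = 5/24 + u/24)
U(b, r) = -15 (U(b, r) = -10 - 1*5 = -10 - 5 = -15)
U(Q(5, -1), f(3)) - 1*319 = -15 - 1*319 = -15 - 319 = -334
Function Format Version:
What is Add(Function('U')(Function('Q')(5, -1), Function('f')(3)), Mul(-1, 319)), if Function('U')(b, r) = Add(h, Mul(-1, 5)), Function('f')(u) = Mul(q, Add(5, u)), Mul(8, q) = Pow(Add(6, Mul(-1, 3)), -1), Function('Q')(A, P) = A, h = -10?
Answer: -334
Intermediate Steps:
q = Rational(1, 24) (q = Mul(Rational(1, 8), Pow(Add(6, Mul(-1, 3)), -1)) = Mul(Rational(1, 8), Pow(Add(6, -3), -1)) = Mul(Rational(1, 8), Pow(3, -1)) = Mul(Rational(1, 8), Rational(1, 3)) = Rational(1, 24) ≈ 0.041667)
Function('f')(u) = Add(Rational(5, 24), Mul(Rational(1, 24), u)) (Function('f')(u) = Mul(Rational(1, 24), Add(5, u)) = Add(Rational(5, 24), Mul(Rational(1, 24), u)))
Function('U')(b, r) = -15 (Function('U')(b, r) = Add(-10, Mul(-1, 5)) = Add(-10, -5) = -15)
Add(Function('U')(Function('Q')(5, -1), Function('f')(3)), Mul(-1, 319)) = Add(-15, Mul(-1, 319)) = Add(-15, -319) = -334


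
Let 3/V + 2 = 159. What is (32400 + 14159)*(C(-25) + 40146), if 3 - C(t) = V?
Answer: 293479535010/157 ≈ 1.8693e+9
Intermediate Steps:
V = 3/157 (V = 3/(-2 + 159) = 3/157 ≈ 0.019108)
C(t) = 468/157 (C(t) = 3 - 1*3/157 = 3 - 3/157 = 468/157)
(32400 + 14159)*(C(-25) + 40146) = (32400 + 14159)*(468/157 + 40146) = 46559*(6303390/157) = 293479535010/157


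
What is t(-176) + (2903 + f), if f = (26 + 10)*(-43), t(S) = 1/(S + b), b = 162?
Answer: 18969/14 ≈ 1354.9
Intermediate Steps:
t(S) = 1/(162 + S) (t(S) = 1/(S + 162) = 1/(162 + S))
f = -1548 (f = 36*(-43) = -1548)
t(-176) + (2903 + f) = 1/(162 - 176) + (2903 - 1548) = 1/(-14) + 1355 = -1/14 + 1355 = 18969/14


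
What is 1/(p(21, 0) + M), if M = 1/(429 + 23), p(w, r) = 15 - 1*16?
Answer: -452/451 ≈ -1.0022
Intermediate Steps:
p(w, r) = -1 (p(w, r) = 15 - 16 = -1)
M = 1/452 ≈ 0.0022124
1/(p(21, 0) + M) = 1/(-1 + 1/452) = 1/(-451/452) = -452/451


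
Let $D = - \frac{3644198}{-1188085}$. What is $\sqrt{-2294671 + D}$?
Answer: $\frac{i \sqrt{3239029266541177145}}{1188085} \approx 1514.8 i$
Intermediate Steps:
$D = \frac{3644198}{1188085}$ ($D = \left(-3644198\right) \left(- \frac{1}{1188085}\right) = \frac{3644198}{1188085} \approx 3.0673$)
$\sqrt{-2294671 + D} = \sqrt{-2294671 + \frac{3644198}{1188085}} = \sqrt{- \frac{2726260550837}{1188085}} = \frac{i \sqrt{3239029266541177145}}{1188085}$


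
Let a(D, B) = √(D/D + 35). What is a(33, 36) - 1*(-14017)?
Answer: 14023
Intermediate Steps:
a(D, B) = 6 (a(D, B) = √(1 + 35) = √36 = 6)
a(33, 36) - 1*(-14017) = 6 - 1*(-14017) = 6 + 14017 = 14023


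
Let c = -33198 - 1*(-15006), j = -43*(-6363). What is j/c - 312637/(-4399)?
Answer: 1494628771/26675536 ≈ 56.030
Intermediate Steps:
j = 273609
c = -18192 (c = -33198 + 15006 = -18192)
j/c - 312637/(-4399) = 273609/(-18192) - 312637/(-4399) = 273609*(-1/18192) - 312637*(-1/4399) = -91203/6064 + 312637/4399 = 1494628771/26675536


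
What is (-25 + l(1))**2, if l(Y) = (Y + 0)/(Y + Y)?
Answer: 2401/4 ≈ 600.25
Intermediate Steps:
l(Y) = 1/2 (l(Y) = Y/((2*Y)) = Y*(1/(2*Y)) = 1/2)
(-25 + l(1))**2 = (-25 + 1/2)**2 = (-49/2)**2 = 2401/4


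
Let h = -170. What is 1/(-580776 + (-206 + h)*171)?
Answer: -1/645072 ≈ -1.5502e-6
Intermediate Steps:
1/(-580776 + (-206 + h)*171) = 1/(-580776 + (-206 - 170)*171) = 1/(-580776 - 376*171) = 1/(-580776 - 64296) = 1/(-645072) = -1/645072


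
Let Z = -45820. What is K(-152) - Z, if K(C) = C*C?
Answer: 68924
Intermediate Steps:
K(C) = C²
K(-152) - Z = (-152)² - 1*(-45820) = 23104 + 45820 = 68924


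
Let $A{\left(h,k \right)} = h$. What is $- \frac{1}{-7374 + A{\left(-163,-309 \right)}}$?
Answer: $\frac{1}{7537} \approx 0.00013268$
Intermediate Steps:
$- \frac{1}{-7374 + A{\left(-163,-309 \right)}} = - \frac{1}{-7374 - 163} = - \frac{1}{-7537} = \left(-1\right) \left(- \frac{1}{7537}\right) = \frac{1}{7537}$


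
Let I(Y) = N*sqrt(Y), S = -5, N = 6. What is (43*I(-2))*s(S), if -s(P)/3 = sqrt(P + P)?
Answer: 1548*sqrt(5) ≈ 3461.4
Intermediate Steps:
I(Y) = 6*sqrt(Y)
s(P) = -3*sqrt(2)*sqrt(P) (s(P) = -3*sqrt(P + P) = -3*sqrt(2)*sqrt(P))
(43*I(-2))*s(S) = (43*(6*sqrt(-2)))*(-3*sqrt(2)*sqrt(-5)) = (43*(6*(I*sqrt(2))))*(-3*sqrt(2)*I*sqrt(5)) = (43*(6*I*sqrt(2)))*(-3*I*sqrt(10)) = (258*I*sqrt(2))*(-3*I*sqrt(10)) = 1548*sqrt(5)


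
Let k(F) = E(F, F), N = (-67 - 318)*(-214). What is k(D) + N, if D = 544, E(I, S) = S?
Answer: 82934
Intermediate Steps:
N = 82390 (N = -385*(-214) = 82390)
k(F) = F
k(D) + N = 544 + 82390 = 82934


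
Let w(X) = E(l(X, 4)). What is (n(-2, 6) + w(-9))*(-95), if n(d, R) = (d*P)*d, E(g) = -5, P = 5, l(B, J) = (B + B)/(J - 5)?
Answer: -1425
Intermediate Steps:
l(B, J) = 2*B/(-5 + J) (l(B, J) = (2*B)/(-5 + J) = 2*B/(-5 + J))
w(X) = -5
n(d, R) = 5*d² (n(d, R) = (d*5)*d = (5*d)*d = 5*d²)
(n(-2, 6) + w(-9))*(-95) = (5*(-2)² - 5)*(-95) = (5*4 - 5)*(-95) = (20 - 5)*(-95) = 15*(-95) = -1425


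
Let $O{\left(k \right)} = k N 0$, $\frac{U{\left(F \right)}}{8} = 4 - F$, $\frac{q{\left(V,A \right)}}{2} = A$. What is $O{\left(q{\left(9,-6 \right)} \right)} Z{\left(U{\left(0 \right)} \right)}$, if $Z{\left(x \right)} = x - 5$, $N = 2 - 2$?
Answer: $0$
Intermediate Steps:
$q{\left(V,A \right)} = 2 A$
$U{\left(F \right)} = 32 - 8 F$ ($U{\left(F \right)} = 8 \left(4 - F\right) = 32 - 8 F$)
$N = 0$ ($N = 2 - 2 = 0$)
$Z{\left(x \right)} = -5 + x$
$O{\left(k \right)} = 0$ ($O{\left(k \right)} = k 0 \cdot 0 = 0 \cdot 0 = 0$)
$O{\left(q{\left(9,-6 \right)} \right)} Z{\left(U{\left(0 \right)} \right)} = 0 \left(-5 + \left(32 - 0\right)\right) = 0 \left(-5 + \left(32 + 0\right)\right) = 0 \left(-5 + 32\right) = 0 \cdot 27 = 0$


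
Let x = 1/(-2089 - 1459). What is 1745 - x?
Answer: 6191261/3548 ≈ 1745.0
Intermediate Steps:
x = -1/3548 (x = 1/(-3548) = -1/3548 ≈ -0.00028185)
1745 - x = 1745 - 1*(-1/3548) = 1745 + 1/3548 = 6191261/3548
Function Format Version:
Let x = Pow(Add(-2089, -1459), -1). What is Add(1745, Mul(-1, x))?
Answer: Rational(6191261, 3548) ≈ 1745.0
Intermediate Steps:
x = Rational(-1, 3548) (x = Pow(-3548, -1) = Rational(-1, 3548) ≈ -0.00028185)
Add(1745, Mul(-1, x)) = Add(1745, Mul(-1, Rational(-1, 3548))) = Add(1745, Rational(1, 3548)) = Rational(6191261, 3548)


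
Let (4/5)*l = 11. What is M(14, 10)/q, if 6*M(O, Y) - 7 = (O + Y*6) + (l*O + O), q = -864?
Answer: -575/10368 ≈ -0.055459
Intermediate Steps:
l = 55/4 (l = (5/4)*11 = 55/4 ≈ 13.750)
M(O, Y) = 7/6 + Y + 21*O/8 (M(O, Y) = 7/6 + ((O + Y*6) + (55*O/4 + O))/6 = 7/6 + ((O + 6*Y) + 59*O/4)/6 = 7/6 + (6*Y + 63*O/4)/6 = 7/6 + (Y + 21*O/8) = 7/6 + Y + 21*O/8)
M(14, 10)/q = (7/6 + 10 + (21/8)*14)/(-864) = (7/6 + 10 + 147/4)*(-1/864) = (575/12)*(-1/864) = -575/10368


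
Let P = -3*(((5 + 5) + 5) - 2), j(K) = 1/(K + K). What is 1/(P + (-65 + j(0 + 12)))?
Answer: -24/2495 ≈ -0.0096192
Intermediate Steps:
j(K) = 1/(2*K)
P = -39 (P = -3*((10 + 5) - 2) = -3*(15 - 2) = -3*13 = -39)
1/(P + (-65 + j(0 + 12))) = 1/(-39 + (-65 + 1/(2*(0 + 12)))) = 1/(-39 + (-65 + (1/2)/12)) = 1/(-39 + (-65 + (1/2)*(1/12))) = 1/(-39 + (-65 + 1/24)) = 1/(-39 - 1559/24) = 1/(-2495/24) = -24/2495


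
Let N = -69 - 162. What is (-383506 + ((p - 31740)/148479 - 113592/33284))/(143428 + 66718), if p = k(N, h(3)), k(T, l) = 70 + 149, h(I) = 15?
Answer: -157941249443979/86544690492938 ≈ -1.8250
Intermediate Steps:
N = -231
k(T, l) = 219
p = 219
(-383506 + ((p - 31740)/148479 - 113592/33284))/(143428 + 66718) = (-383506 + ((219 - 31740)/148479 - 113592/33284))/(143428 + 66718) = (-383506 + (-31521*1/148479 - 113592*1/33284))/210146 = (-383506 + (-10507/49493 - 28398/8321))*(1/210146) = (-383506 - 1492930961/411831253)*(1/210146) = -157941249443979/411831253*1/210146 = -157941249443979/86544690492938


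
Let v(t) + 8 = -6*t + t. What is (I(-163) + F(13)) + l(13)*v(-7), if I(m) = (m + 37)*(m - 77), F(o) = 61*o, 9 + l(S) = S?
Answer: 31141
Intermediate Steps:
l(S) = -9 + S
v(t) = -8 - 5*t (v(t) = -8 + (-6*t + t) = -8 - 5*t)
I(m) = (-77 + m)*(37 + m) (I(m) = (37 + m)*(-77 + m) = (-77 + m)*(37 + m))
(I(-163) + F(13)) + l(13)*v(-7) = ((-2849 + (-163)**2 - 40*(-163)) + 61*13) + (-9 + 13)*(-8 - 5*(-7)) = ((-2849 + 26569 + 6520) + 793) + 4*(-8 + 35) = (30240 + 793) + 4*27 = 31033 + 108 = 31141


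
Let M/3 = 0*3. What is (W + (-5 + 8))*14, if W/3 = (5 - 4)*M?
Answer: 42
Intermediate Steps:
M = 0 (M = 3*(0*3) = 3*0 = 0)
W = 0 (W = 3*((5 - 4)*0) = 3*(1*0) = 3*0 = 0)
(W + (-5 + 8))*14 = (0 + (-5 + 8))*14 = (0 + 3)*14 = 3*14 = 42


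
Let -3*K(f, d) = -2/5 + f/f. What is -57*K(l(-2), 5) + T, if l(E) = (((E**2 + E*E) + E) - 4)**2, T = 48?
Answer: 297/5 ≈ 59.400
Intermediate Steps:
l(E) = (-4 + E + 2*E**2)**2 (l(E) = (((E**2 + E**2) + E) - 4)**2 = ((2*E**2 + E) - 4)**2 = ((E + 2*E**2) - 4)**2 = (-4 + E + 2*E**2)**2)
K(f, d) = -1/5 (K(f, d) = -(-2/5 + f/f)/3 = -(-2*1/5 + 1)/3 = -(-2/5 + 1)/3 = -1/3*3/5 = -1/5)
-57*K(l(-2), 5) + T = -57*(-1/5) + 48 = 57/5 + 48 = 297/5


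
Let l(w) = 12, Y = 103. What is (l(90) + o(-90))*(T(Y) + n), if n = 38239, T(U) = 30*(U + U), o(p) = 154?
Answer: 7373554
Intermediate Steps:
T(U) = 60*U (T(U) = 30*(2*U) = 60*U)
(l(90) + o(-90))*(T(Y) + n) = (12 + 154)*(60*103 + 38239) = 166*(6180 + 38239) = 166*44419 = 7373554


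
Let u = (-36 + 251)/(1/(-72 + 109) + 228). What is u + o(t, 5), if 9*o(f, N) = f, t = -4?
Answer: 37847/75933 ≈ 0.49843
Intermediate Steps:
u = 7955/8437 (u = 215/(1/37 + 228) = 215/(8437/37) = 215*(37/8437) = 7955/8437 ≈ 0.94287)
o(f, N) = f/9
u + o(t, 5) = 7955/8437 + (⅑)*(-4) = 7955/8437 - 4/9 = 37847/75933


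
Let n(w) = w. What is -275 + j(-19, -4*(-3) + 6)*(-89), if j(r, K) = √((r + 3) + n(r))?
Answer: -275 - 89*I*√35 ≈ -275.0 - 526.53*I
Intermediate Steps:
j(r, K) = √(3 + 2*r) (j(r, K) = √((r + 3) + r) = √((3 + r) + r) = √(3 + 2*r))
-275 + j(-19, -4*(-3) + 6)*(-89) = -275 + √(3 + 2*(-19))*(-89) = -275 + √(3 - 38)*(-89) = -275 + √(-35)*(-89) = -275 + (I*√35)*(-89) = -275 - 89*I*√35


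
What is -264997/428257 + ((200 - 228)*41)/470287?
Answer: -125116283175/201403699759 ≈ -0.62122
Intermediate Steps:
-264997/428257 + ((200 - 228)*41)/470287 = -264997*1/428257 - 28*41*(1/470287) = -264997/428257 - 1148*1/470287 = -264997/428257 - 1148/470287 = -125116283175/201403699759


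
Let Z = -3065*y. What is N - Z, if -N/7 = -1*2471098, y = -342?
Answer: 16249456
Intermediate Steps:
Z = 1048230 (Z = -3065*(-342) = 1048230)
N = 17297686 (N = -(-7)*2471098 = -7*(-2471098) = 17297686)
N - Z = 17297686 - 1*1048230 = 17297686 - 1048230 = 16249456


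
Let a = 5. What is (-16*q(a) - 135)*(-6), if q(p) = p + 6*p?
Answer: 4170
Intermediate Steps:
q(p) = 7*p
(-16*q(a) - 135)*(-6) = (-112*5 - 135)*(-6) = (-16*35 - 135)*(-6) = (-560 - 135)*(-6) = -695*(-6) = 4170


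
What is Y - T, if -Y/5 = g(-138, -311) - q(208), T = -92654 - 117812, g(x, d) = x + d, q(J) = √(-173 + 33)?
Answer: 212711 + 10*I*√35 ≈ 2.1271e+5 + 59.161*I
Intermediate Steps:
q(J) = 2*I*√35 (q(J) = √(-140) = 2*I*√35)
g(x, d) = d + x
T = -210466
Y = 2245 + 10*I*√35 (Y = -5*((-311 - 138) - 2*I*√35) = -5*(-449 - 2*I*√35) = 2245 + 10*I*√35 ≈ 2245.0 + 59.161*I)
Y - T = (2245 + 10*I*√35) - 1*(-210466) = (2245 + 10*I*√35) + 210466 = 212711 + 10*I*√35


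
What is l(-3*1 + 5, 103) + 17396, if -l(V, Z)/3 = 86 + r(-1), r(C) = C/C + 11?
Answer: 17102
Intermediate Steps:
r(C) = 12 (r(C) = 1 + 11 = 12)
l(V, Z) = -294 (l(V, Z) = -3*(86 + 12) = -3*98 = -294)
l(-3*1 + 5, 103) + 17396 = -294 + 17396 = 17102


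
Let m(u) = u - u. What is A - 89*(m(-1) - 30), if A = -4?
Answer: 2666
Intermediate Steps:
m(u) = 0
A - 89*(m(-1) - 30) = -4 - 89*(0 - 30) = -4 - 89*(-30) = -4 + 2670 = 2666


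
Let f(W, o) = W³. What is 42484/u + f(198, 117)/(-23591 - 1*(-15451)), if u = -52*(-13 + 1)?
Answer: -1965871/2220 ≈ -885.53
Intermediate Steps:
u = 624 (u = -52*(-12) = 624)
42484/u + f(198, 117)/(-23591 - 1*(-15451)) = 42484/624 + 198³/(-23591 - 1*(-15451)) = 42484*(1/624) + 7762392/(-23591 + 15451) = 817/12 + 7762392/(-8140) = 817/12 + 7762392*(-1/8140) = 817/12 - 176418/185 = -1965871/2220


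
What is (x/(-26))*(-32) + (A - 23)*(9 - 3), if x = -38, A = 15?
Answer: -1232/13 ≈ -94.769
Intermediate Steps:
(x/(-26))*(-32) + (A - 23)*(9 - 3) = -38/(-26)*(-32) + (15 - 23)*(9 - 3) = -38*(-1/26)*(-32) - 8*6 = (19/13)*(-32) - 48 = -608/13 - 48 = -1232/13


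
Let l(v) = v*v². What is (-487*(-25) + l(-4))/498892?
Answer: 12111/498892 ≈ 0.024276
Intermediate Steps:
l(v) = v³
(-487*(-25) + l(-4))/498892 = (-487*(-25) + (-4)³)/498892 = (12175 - 64)*(1/498892) = 12111*(1/498892) = 12111/498892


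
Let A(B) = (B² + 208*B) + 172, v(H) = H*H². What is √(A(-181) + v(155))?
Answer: 6*√103310 ≈ 1928.5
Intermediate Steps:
v(H) = H³
A(B) = 172 + B² + 208*B
√(A(-181) + v(155)) = √((172 + (-181)² + 208*(-181)) + 155³) = √((172 + 32761 - 37648) + 3723875) = √(-4715 + 3723875) = √3719160 = 6*√103310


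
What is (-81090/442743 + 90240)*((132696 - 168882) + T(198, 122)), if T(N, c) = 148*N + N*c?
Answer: 230049645950340/147581 ≈ 1.5588e+9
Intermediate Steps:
(-81090/442743 + 90240)*((132696 - 168882) + T(198, 122)) = (-81090/442743 + 90240)*((132696 - 168882) + 198*(148 + 122)) = (-81090*1/442743 + 90240)*(-36186 + 198*270) = (-27030/147581 + 90240)*(-36186 + 53460) = (13317682410/147581)*17274 = 230049645950340/147581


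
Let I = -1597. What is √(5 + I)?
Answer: 2*I*√398 ≈ 39.9*I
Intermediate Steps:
√(5 + I) = √(5 - 1597) = √(-1592) = 2*I*√398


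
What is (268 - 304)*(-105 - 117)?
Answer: 7992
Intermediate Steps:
(268 - 304)*(-105 - 117) = -36*(-222) = 7992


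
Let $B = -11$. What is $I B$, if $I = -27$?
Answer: $297$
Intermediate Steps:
$I B = \left(-27\right) \left(-11\right) = 297$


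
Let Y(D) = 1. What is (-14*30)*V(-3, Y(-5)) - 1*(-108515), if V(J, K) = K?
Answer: 108095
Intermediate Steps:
(-14*30)*V(-3, Y(-5)) - 1*(-108515) = -14*30*1 - 1*(-108515) = -420*1 + 108515 = -420 + 108515 = 108095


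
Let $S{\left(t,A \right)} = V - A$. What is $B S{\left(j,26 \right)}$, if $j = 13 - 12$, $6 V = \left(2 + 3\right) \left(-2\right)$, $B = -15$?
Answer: $415$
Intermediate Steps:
$V = - \frac{5}{3}$ ($V = \frac{\left(2 + 3\right) \left(-2\right)}{6} = \frac{5 \left(-2\right)}{6} = \frac{1}{6} \left(-10\right) = - \frac{5}{3} \approx -1.6667$)
$j = 1$
$S{\left(t,A \right)} = - \frac{5}{3} - A$
$B S{\left(j,26 \right)} = - 15 \left(- \frac{5}{3} - 26\right) = \left(-15\right) \left(- \frac{83}{3}\right) = 415$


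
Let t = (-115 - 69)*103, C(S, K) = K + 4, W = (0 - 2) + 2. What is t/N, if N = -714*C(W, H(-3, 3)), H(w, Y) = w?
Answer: 9476/357 ≈ 26.543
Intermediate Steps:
W = 0 (W = -2 + 2 = 0)
C(S, K) = 4 + K
N = -714 (N = -714*(4 - 3) = -714*1 = -714)
t = -18952 (t = -184*103 = -18952)
t/N = -18952/(-714) = -18952*(-1/714) = 9476/357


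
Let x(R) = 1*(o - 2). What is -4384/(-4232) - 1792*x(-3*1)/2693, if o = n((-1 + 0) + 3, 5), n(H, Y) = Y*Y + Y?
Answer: -25067340/1424597 ≈ -17.596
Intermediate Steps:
n(H, Y) = Y + Y² (n(H, Y) = Y² + Y = Y + Y²)
o = 30 (o = 5*(1 + 5) = 5*6 = 30)
x(R) = 28 (x(R) = 1*(30 - 2) = 1*28 = 28)
-4384/(-4232) - 1792*x(-3*1)/2693 = -4384/(-4232) - 1792/(2693/28) = -4384*(-1/4232) - 1792/(2693*(1/28)) = 548/529 - 1792/2693/28 = 548/529 - 1792*28/2693 = 548/529 - 50176/2693 = -25067340/1424597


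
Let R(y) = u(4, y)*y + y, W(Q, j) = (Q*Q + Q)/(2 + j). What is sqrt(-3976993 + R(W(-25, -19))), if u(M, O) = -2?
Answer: 13*I*sqrt(6800833)/17 ≈ 1994.2*I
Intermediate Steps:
W(Q, j) = (Q + Q**2)/(2 + j) (W(Q, j) = (Q**2 + Q)/(2 + j) = (Q + Q**2)/(2 + j))
R(y) = -y (R(y) = -2*y + y = -y)
sqrt(-3976993 + R(W(-25, -19))) = sqrt(-3976993 - (-25)*(1 - 25)/(2 - 19)) = sqrt(-3976993 - (-25)*(-24)/(-17)) = sqrt(-3976993 - (-25)*(-1)*(-24)/17) = sqrt(-3976993 - 1*(-600/17)) = sqrt(-3976993 + 600/17) = sqrt(-67608281/17) = 13*I*sqrt(6800833)/17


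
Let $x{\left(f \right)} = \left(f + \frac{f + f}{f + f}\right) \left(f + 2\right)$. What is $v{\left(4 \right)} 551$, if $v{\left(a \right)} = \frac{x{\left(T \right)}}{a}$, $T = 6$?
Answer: $7714$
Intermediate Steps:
$x{\left(f \right)} = \left(1 + f\right) \left(2 + f\right)$ ($x{\left(f \right)} = \left(f + \frac{2 f}{2 f}\right) \left(2 + f\right) = \left(f + 2 f \frac{1}{2 f}\right) \left(2 + f\right) = \left(f + 1\right) \left(2 + f\right) = \left(1 + f\right) \left(2 + f\right)$)
$v{\left(a \right)} = \frac{56}{a}$ ($v{\left(a \right)} = \frac{2 + 6^{2} + 3 \cdot 6}{a} = \frac{2 + 36 + 18}{a} = \frac{56}{a}$)
$v{\left(4 \right)} 551 = \frac{56}{4} \cdot 551 = 56 \cdot \frac{1}{4} \cdot 551 = 14 \cdot 551 = 7714$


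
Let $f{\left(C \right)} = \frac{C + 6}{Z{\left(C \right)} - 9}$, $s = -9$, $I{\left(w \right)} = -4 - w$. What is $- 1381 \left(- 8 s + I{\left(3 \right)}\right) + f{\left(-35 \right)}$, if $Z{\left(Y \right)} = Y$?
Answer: $- \frac{3949631}{44} \approx -89764.0$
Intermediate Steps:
$f{\left(C \right)} = \frac{6 + C}{-9 + C}$ ($f{\left(C \right)} = \frac{C + 6}{C - 9} = \frac{6 + C}{-9 + C}$)
$- 1381 \left(- 8 s + I{\left(3 \right)}\right) + f{\left(-35 \right)} = - 1381 \left(\left(-8\right) \left(-9\right) - 7\right) + \frac{6 - 35}{-9 - 35} = - 1381 \left(72 - 7\right) + \frac{1}{-44} \left(-29\right) = - 1381 \left(72 - 7\right) - - \frac{29}{44} = \left(-1381\right) 65 + \frac{29}{44} = -89765 + \frac{29}{44} = - \frac{3949631}{44}$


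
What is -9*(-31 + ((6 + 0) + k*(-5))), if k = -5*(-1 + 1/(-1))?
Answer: 675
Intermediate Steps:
k = 10 (k = -5*(-1 - 1) = -5*(-2) = -1*(-10) = 10)
-9*(-31 + ((6 + 0) + k*(-5))) = -9*(-31 + ((6 + 0) + 10*(-5))) = -9*(-31 + (6 - 50)) = -9*(-31 - 44) = -9*(-75) = 675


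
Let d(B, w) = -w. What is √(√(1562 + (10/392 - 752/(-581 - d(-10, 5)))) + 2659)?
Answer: √(1172619 + 21*√689429)/21 ≈ 51.947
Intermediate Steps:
√(√(1562 + (10/392 - 752/(-581 - d(-10, 5)))) + 2659) = √(√(1562 + (10/392 - 752/(-581 - (-1)*5))) + 2659) = √(√(1562 + (10*(1/392) - 752/(-581 - 1*(-5)))) + 2659) = √(√(1562 + (5/196 - 752/(-581 + 5))) + 2659) = √(√(1562 + (5/196 - 752/(-576))) + 2659) = √(√(1562 + (5/196 - 752*(-1/576))) + 2659) = √(√(1562 + (5/196 + 47/36)) + 2659) = √(√(1562 + 587/441) + 2659) = √(√(689429/441) + 2659) = √(√689429/21 + 2659) = √(2659 + √689429/21)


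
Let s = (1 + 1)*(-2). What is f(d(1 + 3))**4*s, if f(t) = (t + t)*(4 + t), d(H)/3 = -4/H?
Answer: -5184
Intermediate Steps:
d(H) = -12/H (d(H) = 3*(-4/H) = -12/H)
f(t) = 2*t*(4 + t) (f(t) = (2*t)*(4 + t) = 2*t*(4 + t))
s = -4 (s = 2*(-2) = -4)
f(d(1 + 3))**4*s = (2*(-12/(1 + 3))*(4 - 12/(1 + 3)))**4*(-4) = (2*(-12/4)*(4 - 12/4))**4*(-4) = (2*(-12*1/4)*(4 - 12*1/4))**4*(-4) = (2*(-3)*(4 - 3))**4*(-4) = (2*(-3)*1)**4*(-4) = (-6)**4*(-4) = 1296*(-4) = -5184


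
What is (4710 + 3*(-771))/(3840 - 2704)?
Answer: 2397/1136 ≈ 2.1100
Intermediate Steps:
(4710 + 3*(-771))/(3840 - 2704) = (4710 - 2313)/1136 = 2397*(1/1136) = 2397/1136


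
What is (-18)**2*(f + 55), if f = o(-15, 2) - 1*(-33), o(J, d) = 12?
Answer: 32400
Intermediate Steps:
f = 45 (f = 12 - 1*(-33) = 12 + 33 = 45)
(-18)**2*(f + 55) = (-18)**2*(45 + 55) = 324*100 = 32400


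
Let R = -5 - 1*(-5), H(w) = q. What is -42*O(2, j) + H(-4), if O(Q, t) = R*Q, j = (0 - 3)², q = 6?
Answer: 6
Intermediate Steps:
H(w) = 6
R = 0 (R = -5 + 5 = 0)
j = 9 (j = (-3)² = 9)
O(Q, t) = 0 (O(Q, t) = 0*Q = 0)
-42*O(2, j) + H(-4) = -42*0 + 6 = 0 + 6 = 6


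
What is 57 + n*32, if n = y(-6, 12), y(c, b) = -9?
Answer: -231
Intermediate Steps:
n = -9
57 + n*32 = 57 - 9*32 = 57 - 288 = -231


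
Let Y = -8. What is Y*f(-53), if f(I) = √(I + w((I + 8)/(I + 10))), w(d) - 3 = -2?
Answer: -16*I*√13 ≈ -57.689*I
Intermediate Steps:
w(d) = 1 (w(d) = 3 - 2 = 1)
f(I) = √(1 + I) (f(I) = √(I + 1) = √(1 + I))
Y*f(-53) = -8*√(1 - 53) = -16*I*√13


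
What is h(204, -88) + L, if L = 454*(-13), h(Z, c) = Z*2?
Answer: -5494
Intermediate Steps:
h(Z, c) = 2*Z
L = -5902
h(204, -88) + L = 2*204 - 5902 = 408 - 5902 = -5494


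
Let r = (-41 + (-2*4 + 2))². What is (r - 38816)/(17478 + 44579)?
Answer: -36607/62057 ≈ -0.58989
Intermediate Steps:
r = 2209 (r = (-41 + (-8 + 2))² = (-41 - 6)² = (-47)² = 2209)
(r - 38816)/(17478 + 44579) = (2209 - 38816)/(17478 + 44579) = -36607/62057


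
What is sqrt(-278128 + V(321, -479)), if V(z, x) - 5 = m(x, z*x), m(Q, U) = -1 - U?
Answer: I*sqrt(124365) ≈ 352.65*I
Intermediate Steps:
V(z, x) = 4 - x*z (V(z, x) = 5 + (-1 - z*x) = 5 + (-1 - x*z) = 4 - x*z)
sqrt(-278128 + V(321, -479)) = sqrt(-278128 + (4 - 1*(-479)*321)) = sqrt(-278128 + (4 + 153759)) = sqrt(-278128 + 153763) = sqrt(-124365) = I*sqrt(124365)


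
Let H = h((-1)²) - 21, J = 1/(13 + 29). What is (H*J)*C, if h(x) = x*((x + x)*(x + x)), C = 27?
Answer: -153/14 ≈ -10.929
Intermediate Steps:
J = 1/42 ≈ 0.023810
h(x) = 4*x³ (h(x) = x*((2*x)*(2*x)) = x*(4*x²) = 4*x³)
H = -17 (H = 4*((-1)²)³ - 21 = 4*1³ - 21 = 4*1 - 21 = 4 - 21 = -17)
(H*J)*C = -17*1/42*27 = -17/42*27 = -153/14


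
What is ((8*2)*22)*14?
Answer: 4928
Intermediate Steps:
((8*2)*22)*14 = (16*22)*14 = 352*14 = 4928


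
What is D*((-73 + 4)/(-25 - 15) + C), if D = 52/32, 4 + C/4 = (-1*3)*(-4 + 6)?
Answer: -19903/320 ≈ -62.197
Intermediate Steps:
C = -40 (C = -16 + 4*((-1*3)*(-4 + 6)) = -16 + 4*(-3*2) = -16 + 4*(-6) = -16 - 24 = -40)
D = 13/8 (D = 52*(1/32) = 13/8 ≈ 1.6250)
D*((-73 + 4)/(-25 - 15) + C) = 13*((-73 + 4)/(-25 - 15) - 40)/8 = 13*(-69/(-40) - 40)/8 = 13*(-69*(-1/40) - 40)/8 = 13*(69/40 - 40)/8 = (13/8)*(-1531/40) = -19903/320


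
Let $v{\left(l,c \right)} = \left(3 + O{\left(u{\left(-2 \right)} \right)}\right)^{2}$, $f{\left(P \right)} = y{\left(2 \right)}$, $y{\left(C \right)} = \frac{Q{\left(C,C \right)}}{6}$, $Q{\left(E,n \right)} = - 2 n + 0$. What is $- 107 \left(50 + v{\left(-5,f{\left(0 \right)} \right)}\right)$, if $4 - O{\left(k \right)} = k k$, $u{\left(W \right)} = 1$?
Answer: $-9202$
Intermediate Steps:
$Q{\left(E,n \right)} = - 2 n$
$y{\left(C \right)} = - \frac{C}{3}$ ($y{\left(C \right)} = \frac{\left(-2\right) C}{6} = - 2 C \frac{1}{6} = - \frac{C}{3}$)
$f{\left(P \right)} = - \frac{2}{3}$ ($f{\left(P \right)} = \left(- \frac{1}{3}\right) 2 = - \frac{2}{3}$)
$O{\left(k \right)} = 4 - k^{2}$ ($O{\left(k \right)} = 4 - k k = 4 - k^{2}$)
$v{\left(l,c \right)} = 36$ ($v{\left(l,c \right)} = \left(3 + \left(4 - 1^{2}\right)\right)^{2} = \left(3 + \left(4 - 1\right)\right)^{2} = \left(3 + 3\right)^{2} = 6^{2} = 36$)
$- 107 \left(50 + v{\left(-5,f{\left(0 \right)} \right)}\right) = - 107 \left(50 + 36\right) = \left(-107\right) 86 = -9202$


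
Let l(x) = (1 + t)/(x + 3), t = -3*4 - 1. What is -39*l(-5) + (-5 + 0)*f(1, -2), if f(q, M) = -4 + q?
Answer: -219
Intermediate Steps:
t = -13 (t = -12 - 1 = -13)
l(x) = -12/(3 + x) (l(x) = (1 - 13)/(x + 3) = -12/(3 + x))
-39*l(-5) + (-5 + 0)*f(1, -2) = -(-468)/(3 - 5) + (-5 + 0)*(-4 + 1) = -(-468)/(-2) - 5*(-3) = -(-468)*(-1)/2 + 15 = -39*6 + 15 = -234 + 15 = -219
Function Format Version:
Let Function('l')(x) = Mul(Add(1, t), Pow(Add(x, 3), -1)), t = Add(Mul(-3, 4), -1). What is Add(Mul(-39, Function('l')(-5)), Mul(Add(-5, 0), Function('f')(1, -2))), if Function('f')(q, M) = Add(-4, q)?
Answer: -219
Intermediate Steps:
t = -13 (t = Add(-12, -1) = -13)
Function('l')(x) = Mul(-12, Pow(Add(3, x), -1)) (Function('l')(x) = Mul(Add(1, -13), Pow(Add(x, 3), -1)) = Mul(-12, Pow(Add(3, x), -1)))
Add(Mul(-39, Function('l')(-5)), Mul(Add(-5, 0), Function('f')(1, -2))) = Add(Mul(-39, Mul(-12, Pow(Add(3, -5), -1))), Mul(Add(-5, 0), Add(-4, 1))) = Add(Mul(-39, Mul(-12, Pow(-2, -1))), Mul(-5, -3)) = Add(Mul(-39, Mul(-12, Rational(-1, 2))), 15) = Add(Mul(-39, 6), 15) = Add(-234, 15) = -219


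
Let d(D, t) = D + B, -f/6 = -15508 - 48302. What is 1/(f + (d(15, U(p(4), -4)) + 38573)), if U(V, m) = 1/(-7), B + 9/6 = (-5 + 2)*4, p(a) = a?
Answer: 2/842869 ≈ 2.3728e-6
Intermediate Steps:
B = -27/2 (B = -3/2 + (-5 + 2)*4 = -3/2 - 3*4 = -3/2 - 12 = -27/2 ≈ -13.500)
f = 382860 (f = -6*(-15508 - 48302) = -6*(-63810) = 382860)
U(V, m) = -⅐
d(D, t) = -27/2 + D (d(D, t) = D - 27/2 = -27/2 + D)
1/(f + (d(15, U(p(4), -4)) + 38573)) = 1/(382860 + ((-27/2 + 15) + 38573)) = 1/(382860 + (3/2 + 38573)) = 1/(382860 + 77149/2) = 1/(842869/2) = 2/842869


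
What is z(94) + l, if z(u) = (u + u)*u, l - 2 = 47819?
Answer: 65493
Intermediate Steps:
l = 47821 (l = 2 + 47819 = 47821)
z(u) = 2*u² (z(u) = (2*u)*u = 2*u²)
z(94) + l = 2*94² + 47821 = 2*8836 + 47821 = 17672 + 47821 = 65493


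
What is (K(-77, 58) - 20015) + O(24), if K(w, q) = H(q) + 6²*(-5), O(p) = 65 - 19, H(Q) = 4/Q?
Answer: -584319/29 ≈ -20149.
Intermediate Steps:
O(p) = 46
K(w, q) = -180 + 4/q (K(w, q) = 4/q + 6²*(-5) = 4/q + 36*(-5) = 4/q - 180 = -180 + 4/q)
(K(-77, 58) - 20015) + O(24) = ((-180 + 4/58) - 20015) + 46 = ((-180 + 4*(1/58)) - 20015) + 46 = ((-180 + 2/29) - 20015) + 46 = (-5218/29 - 20015) + 46 = -585653/29 + 46 = -584319/29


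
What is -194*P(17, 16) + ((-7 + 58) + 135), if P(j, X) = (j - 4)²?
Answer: -32600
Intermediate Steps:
P(j, X) = (-4 + j)²
-194*P(17, 16) + ((-7 + 58) + 135) = -194*(-4 + 17)² + ((-7 + 58) + 135) = -194*13² + (51 + 135) = -194*169 + 186 = -32786 + 186 = -32600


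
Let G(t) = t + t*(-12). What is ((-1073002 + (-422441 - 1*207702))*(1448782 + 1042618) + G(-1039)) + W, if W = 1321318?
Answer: -4243214120253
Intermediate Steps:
G(t) = -11*t (G(t) = t - 12*t = -11*t)
((-1073002 + (-422441 - 1*207702))*(1448782 + 1042618) + G(-1039)) + W = ((-1073002 + (-422441 - 1*207702))*(1448782 + 1042618) - 11*(-1039)) + 1321318 = ((-1073002 + (-422441 - 207702))*2491400 + 11429) + 1321318 = ((-1073002 - 630143)*2491400 + 11429) + 1321318 = (-1703145*2491400 + 11429) + 1321318 = (-4243215453000 + 11429) + 1321318 = -4243215441571 + 1321318 = -4243214120253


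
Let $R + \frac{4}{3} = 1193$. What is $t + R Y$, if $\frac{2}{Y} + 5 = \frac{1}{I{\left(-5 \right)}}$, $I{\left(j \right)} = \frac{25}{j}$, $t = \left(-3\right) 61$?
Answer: $- \frac{1924}{3} \approx -641.33$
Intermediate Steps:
$R = \frac{3575}{3}$ ($R = - \frac{4}{3} + 1193 = \frac{3575}{3} \approx 1191.7$)
$t = -183$
$Y = - \frac{5}{13}$ ($Y = \frac{2}{-5 + \frac{1}{25 \frac{1}{-5}}} = \frac{2}{-5 + \frac{1}{25 \left(- \frac{1}{5}\right)}} = \frac{2}{-5 + \frac{1}{-5}} = \frac{2}{-5 - \frac{1}{5}} = \frac{2}{- \frac{26}{5}} = 2 \left(- \frac{5}{26}\right) = - \frac{5}{13} \approx -0.38462$)
$t + R Y = -183 + \frac{3575}{3} \left(- \frac{5}{13}\right) = -183 - \frac{1375}{3} = - \frac{1924}{3}$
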